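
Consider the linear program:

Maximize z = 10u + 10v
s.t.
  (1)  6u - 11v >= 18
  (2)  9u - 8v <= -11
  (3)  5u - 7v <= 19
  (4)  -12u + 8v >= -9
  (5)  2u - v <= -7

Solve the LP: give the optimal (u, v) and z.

The feasible region is unbounded (it extends along (-7, -5), (-11, -6)), but z strictly decreases along every unbounded feasible direction, so there is no improving ray and the maximum is attained at a vertex.

The optimum lies where 6u - 11v = 18 and 2u - v = -7.
Solving simultaneously gives u = -95/16, v = -39/8.

u = -95/16, v = -39/8, maximum z = -865/8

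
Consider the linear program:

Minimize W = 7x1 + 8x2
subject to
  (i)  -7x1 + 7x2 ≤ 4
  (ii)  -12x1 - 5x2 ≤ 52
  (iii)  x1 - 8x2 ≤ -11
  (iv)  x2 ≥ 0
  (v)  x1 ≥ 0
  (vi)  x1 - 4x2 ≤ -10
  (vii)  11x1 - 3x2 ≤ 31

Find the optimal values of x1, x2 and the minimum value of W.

x1 = 18/7, x2 = 22/7, minimum W = 302/7

Extreme points and W = 7x1 + 8x2:
  (18/7, 22/7) → W = 302/7
  (229/56, 261/56) → W = 3691/56
  (154/41, 141/41) → W = 2206/41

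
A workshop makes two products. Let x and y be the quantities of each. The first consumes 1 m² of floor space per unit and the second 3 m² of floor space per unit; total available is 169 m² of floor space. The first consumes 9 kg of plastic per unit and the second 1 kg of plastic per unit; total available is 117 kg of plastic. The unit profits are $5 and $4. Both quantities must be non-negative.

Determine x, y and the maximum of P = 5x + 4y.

Vertices and P = 5x + 4y:
  (0, 0) → P = 0
  (0, 169/3) → P = 676/3
  (13, 0) → P = 65
  (7, 54) → P = 251

At the optimal vertex, x + 3y = 169 and 9x + y = 117.
Solving simultaneously gives x = 7, y = 54.

x = 7, y = 54, maximum P = 251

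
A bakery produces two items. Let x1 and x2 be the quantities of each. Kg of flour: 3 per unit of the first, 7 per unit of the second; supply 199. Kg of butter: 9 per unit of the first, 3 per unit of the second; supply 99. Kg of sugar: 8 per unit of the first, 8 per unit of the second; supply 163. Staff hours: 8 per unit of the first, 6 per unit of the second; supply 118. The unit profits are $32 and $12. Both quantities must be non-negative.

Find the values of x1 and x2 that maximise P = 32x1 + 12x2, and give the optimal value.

Vertices and P = 32x1 + 12x2:
  (0, 0) → P = 0
  (0, 59/3) → P = 236
  (11, 0) → P = 352
  (8, 9) → P = 364

At the optimal vertex, 9x1 + 3x2 = 99 and 8x1 + 6x2 = 118.
Solving simultaneously gives x1 = 8, x2 = 9.

x1 = 8, x2 = 9, maximum P = 364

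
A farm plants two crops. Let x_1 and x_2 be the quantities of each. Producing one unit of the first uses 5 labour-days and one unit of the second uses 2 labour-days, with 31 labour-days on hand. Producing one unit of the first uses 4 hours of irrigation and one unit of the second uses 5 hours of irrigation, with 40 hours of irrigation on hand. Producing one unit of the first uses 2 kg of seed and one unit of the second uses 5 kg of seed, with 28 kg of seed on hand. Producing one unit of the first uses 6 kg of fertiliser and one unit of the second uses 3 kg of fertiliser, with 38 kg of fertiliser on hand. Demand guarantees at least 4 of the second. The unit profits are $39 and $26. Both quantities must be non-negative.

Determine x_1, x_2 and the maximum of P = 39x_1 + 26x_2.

Feasible corners and P = 39x_1 + 26x_2:
  (0, 28/5) → P = 728/5
  (0, 4) → P = 104
  (4, 4) → P = 260

At the optimal vertex, 2x_1 + 5x_2 = 28 and x_2 = 4.
Solving simultaneously gives x_1 = 4, x_2 = 4.

x_1 = 4, x_2 = 4, maximum P = 260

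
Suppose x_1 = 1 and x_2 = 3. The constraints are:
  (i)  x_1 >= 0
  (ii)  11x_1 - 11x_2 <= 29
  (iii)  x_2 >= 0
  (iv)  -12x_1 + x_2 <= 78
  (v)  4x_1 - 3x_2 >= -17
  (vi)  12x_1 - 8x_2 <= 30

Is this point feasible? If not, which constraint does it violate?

feasible

(i): 1 ≥ 0 ✓
(ii): -22 ≤ 29 ✓
(iii): 3 ≥ 0 ✓
(iv): -9 ≤ 78 ✓
(v): -5 ≥ -17 ✓
(vi): -12 ≤ 30 ✓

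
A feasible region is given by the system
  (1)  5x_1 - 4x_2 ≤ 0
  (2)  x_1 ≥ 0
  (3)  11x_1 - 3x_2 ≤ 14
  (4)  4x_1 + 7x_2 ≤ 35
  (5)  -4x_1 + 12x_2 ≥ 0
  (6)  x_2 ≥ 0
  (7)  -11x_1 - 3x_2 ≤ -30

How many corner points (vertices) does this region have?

Intersecting each pair of boundary lines and keeping only the points that satisfy every inequality leaves:
  (203/89, 329/89)
  (2, 8/3)
  (21/13, 53/13)

3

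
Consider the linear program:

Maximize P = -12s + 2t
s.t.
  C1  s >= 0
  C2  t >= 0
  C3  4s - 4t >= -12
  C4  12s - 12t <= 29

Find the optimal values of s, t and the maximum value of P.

s = 0, t = 3, maximum P = 6

Extreme points and P = -12s + 2t:
  (0, 0) → P = 0
  (0, 3) → P = 6
  (29/12, 0) → P = -29
The feasible region is unbounded (it extends along (1, 1)), but P strictly decreases along every unbounded feasible direction, so there is no improving ray and the maximum is attained at a vertex.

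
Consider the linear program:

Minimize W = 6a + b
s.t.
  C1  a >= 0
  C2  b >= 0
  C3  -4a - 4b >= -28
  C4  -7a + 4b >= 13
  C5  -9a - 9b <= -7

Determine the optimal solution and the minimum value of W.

Vertices and W = 6a + b:
  (0, 7) → W = 7
  (0, 13/4) → W = 13/4
  (15/11, 62/11) → W = 152/11

a = 0, b = 13/4, minimum W = 13/4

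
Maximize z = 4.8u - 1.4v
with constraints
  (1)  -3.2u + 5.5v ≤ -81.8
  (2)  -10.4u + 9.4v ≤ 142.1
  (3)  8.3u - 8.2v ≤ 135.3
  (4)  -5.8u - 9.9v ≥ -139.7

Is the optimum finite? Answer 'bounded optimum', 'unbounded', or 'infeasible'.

Feasible corners and z = 4.8u - 1.4v:
  (-155047/2712, -16318/339) → z = -70183/339
  (7339/1941, -24598/1941) → z = 348322/9705
  (-121852/363, -258655/726) → z = -4038311/3630
The feasible region has finitely many vertices and no improving ray; the maximum is 348322/9705 at (7339/1941, -24598/1941).

bounded optimum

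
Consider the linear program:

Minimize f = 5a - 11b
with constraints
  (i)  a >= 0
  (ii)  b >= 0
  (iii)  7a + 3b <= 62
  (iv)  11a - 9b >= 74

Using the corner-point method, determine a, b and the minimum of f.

a = 65/8, b = 41/24, minimum f = 131/6

Extreme points and f = 5a - 11b:
  (62/7, 0) → f = 310/7
  (74/11, 0) → f = 370/11
  (65/8, 41/24) → f = 131/6

The binding constraints are 7a + 3b = 62 and 11a - 9b = 74.
Solving simultaneously gives a = 65/8, b = 41/24.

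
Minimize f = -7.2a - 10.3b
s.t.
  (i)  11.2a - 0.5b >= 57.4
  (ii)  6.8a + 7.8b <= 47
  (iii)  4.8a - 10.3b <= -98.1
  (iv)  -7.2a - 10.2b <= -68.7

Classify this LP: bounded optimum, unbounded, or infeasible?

The boundaries 11.2a - 0.5b = 57.4 and 4.8a - 10.3b = -98.1 meet at (64027/11296, 8589/706), but that point violates 6.8a + 7.8b ≤ 47. Every candidate vertex is excluded by some other constraint, so the feasible region is empty.

infeasible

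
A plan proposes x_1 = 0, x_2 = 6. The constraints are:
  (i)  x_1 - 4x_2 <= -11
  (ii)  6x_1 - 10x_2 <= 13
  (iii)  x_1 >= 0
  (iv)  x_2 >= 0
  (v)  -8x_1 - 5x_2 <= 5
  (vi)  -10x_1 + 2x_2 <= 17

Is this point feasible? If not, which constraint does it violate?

(i): -24 ≤ -11 ✓
(ii): -60 ≤ 13 ✓
(iii): 0 ≥ 0 ✓
(iv): 6 ≥ 0 ✓
(v): -30 ≤ 5 ✓
(vi): 12 ≤ 17 ✓

feasible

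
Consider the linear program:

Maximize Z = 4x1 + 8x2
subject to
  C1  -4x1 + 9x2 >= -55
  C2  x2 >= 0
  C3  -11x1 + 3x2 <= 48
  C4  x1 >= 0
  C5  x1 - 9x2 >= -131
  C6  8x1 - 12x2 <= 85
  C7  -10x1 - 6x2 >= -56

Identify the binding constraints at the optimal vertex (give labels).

Extreme points and Z = 4x1 + 8x2:
  (0, 0) → Z = 0
  (28/5, 0) → Z = 112/5
  (0, 28/3) → Z = 224/3

The maximum is at (0, 28/3). Substituting into each constraint, equality holds for C4 and C7; the remaining constraints have slack.

C4 and C7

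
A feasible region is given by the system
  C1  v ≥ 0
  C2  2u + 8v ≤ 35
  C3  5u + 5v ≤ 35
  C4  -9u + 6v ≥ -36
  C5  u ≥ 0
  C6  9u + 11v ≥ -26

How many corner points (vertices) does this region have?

5

Of the 15 pairwise boundary intersections, those satisfying every inequality are:
  (4, 0)
  (0, 0)
  (7/2, 7/2)
  (0, 35/8)
  (26/5, 9/5)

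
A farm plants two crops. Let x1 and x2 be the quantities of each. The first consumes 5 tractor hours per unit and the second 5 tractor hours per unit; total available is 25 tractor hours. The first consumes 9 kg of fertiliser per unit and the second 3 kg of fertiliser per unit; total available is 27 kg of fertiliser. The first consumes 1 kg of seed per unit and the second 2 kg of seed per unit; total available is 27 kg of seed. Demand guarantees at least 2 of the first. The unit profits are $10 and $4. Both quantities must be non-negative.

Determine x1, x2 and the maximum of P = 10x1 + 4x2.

Feasible corners and P = 10x1 + 4x2:
  (3, 0) → P = 30
  (2, 0) → P = 20
  (2, 3) → P = 32

At the optimal vertex, 5x1 + 5x2 = 25 and 9x1 + 3x2 = 27.
Solving simultaneously gives x1 = 2, x2 = 3.

x1 = 2, x2 = 3, maximum P = 32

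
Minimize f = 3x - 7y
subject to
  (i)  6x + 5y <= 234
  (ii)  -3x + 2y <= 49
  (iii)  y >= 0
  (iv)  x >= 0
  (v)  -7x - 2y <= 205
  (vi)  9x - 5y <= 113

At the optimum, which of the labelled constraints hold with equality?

Feasible corners and f = 3x - 7y:
  (223/27, 332/9) → f = -2101/9
  (347/15, 476/25) → f = -1597/25
  (0, 49/2) → f = -343/2
  (0, 0) → f = 0
  (113/9, 0) → f = 113/3

The minimum is at (223/27, 332/9). Substituting into each constraint, equality holds for (i) and (ii); the remaining constraints have slack.

(i) and (ii)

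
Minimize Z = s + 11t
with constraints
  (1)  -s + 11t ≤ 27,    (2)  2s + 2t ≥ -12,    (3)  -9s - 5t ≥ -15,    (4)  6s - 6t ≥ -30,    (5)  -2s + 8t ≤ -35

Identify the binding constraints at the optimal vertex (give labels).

Extreme points and Z = s + 11t:
  (45/4, -69/4) → Z = -357/2
  (-13/10, -47/10) → Z = -53
  (295/82, -285/82) → Z = -1420/41

The minimum is at (45/4, -69/4). Substituting into each constraint, equality holds for (2) and (3); the remaining constraints have slack.

(2) and (3)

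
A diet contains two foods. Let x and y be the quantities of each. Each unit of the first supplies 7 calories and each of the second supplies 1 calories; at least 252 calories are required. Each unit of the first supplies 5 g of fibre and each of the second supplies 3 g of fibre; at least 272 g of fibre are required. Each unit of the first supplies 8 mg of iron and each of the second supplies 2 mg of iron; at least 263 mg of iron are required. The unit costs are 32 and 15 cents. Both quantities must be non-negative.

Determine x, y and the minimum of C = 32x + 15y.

x = 121/4, y = 161/4, minimum C = 6287/4

Vertices and C = 32x + 15y:
  (0, 252) → C = 3780
  (272/5, 0) → C = 8704/5
  (121/4, 161/4) → C = 6287/4
The feasible region is unbounded (it extends along (0, 1), (1, 0)), but C strictly increases along every unbounded feasible direction, so there is no improving ray and the minimum is attained at a vertex.

At the optimal vertex, 7x + y = 252 and 5x + 3y = 272.
Solving simultaneously gives x = 121/4, y = 161/4.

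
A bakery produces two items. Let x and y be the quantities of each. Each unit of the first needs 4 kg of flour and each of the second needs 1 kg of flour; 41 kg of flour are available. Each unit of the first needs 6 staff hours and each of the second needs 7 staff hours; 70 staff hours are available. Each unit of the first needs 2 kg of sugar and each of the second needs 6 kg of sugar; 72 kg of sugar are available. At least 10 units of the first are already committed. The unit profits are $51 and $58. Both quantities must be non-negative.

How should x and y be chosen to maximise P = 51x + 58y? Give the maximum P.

x = 10, y = 1, maximum P = 568

Feasible corners and P = 51x + 58y:
  (41/4, 0) → P = 2091/4
  (10, 0) → P = 510
  (10, 1) → P = 568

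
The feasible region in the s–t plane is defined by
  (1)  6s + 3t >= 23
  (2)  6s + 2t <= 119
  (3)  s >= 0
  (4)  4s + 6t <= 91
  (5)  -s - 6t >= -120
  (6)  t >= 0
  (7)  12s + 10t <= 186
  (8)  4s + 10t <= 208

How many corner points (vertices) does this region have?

Intersecting each pair of boundary lines and keeping only the points that satisfy every inequality leaves:
  (0, 23/3)
  (23/6, 0)
  (0, 91/6)
  (103/16, 87/8)
  (31/2, 0)

5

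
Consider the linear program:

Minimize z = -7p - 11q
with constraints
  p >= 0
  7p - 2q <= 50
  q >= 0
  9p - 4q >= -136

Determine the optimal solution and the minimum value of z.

Corner points and z = -7p - 11q:
  (0, 0) → z = 0
  (0, 34) → z = -374
  (50/7, 0) → z = -50
  (236/5, 701/5) → z = -9363/5

p = 236/5, q = 701/5, minimum z = -9363/5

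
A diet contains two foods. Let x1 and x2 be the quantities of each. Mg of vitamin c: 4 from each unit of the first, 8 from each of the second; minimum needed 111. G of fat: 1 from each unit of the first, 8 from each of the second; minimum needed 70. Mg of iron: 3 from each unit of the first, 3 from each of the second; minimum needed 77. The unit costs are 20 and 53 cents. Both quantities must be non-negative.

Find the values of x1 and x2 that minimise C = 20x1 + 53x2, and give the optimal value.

x1 = 58/3, x2 = 19/3, minimum C = 2167/3

Vertices and C = 20x1 + 53x2:
  (0, 77/3) → C = 4081/3
  (70, 0) → C = 1400
  (58/3, 19/3) → C = 2167/3
The feasible region is unbounded (it extends along (0, 1), (1, 0)), but C strictly increases along every unbounded feasible direction, so there is no improving ray and the minimum is attained at a vertex.

The optimum lies where x1 + 8x2 = 70 and 3x1 + 3x2 = 77.
Solving simultaneously gives x1 = 58/3, x2 = 19/3.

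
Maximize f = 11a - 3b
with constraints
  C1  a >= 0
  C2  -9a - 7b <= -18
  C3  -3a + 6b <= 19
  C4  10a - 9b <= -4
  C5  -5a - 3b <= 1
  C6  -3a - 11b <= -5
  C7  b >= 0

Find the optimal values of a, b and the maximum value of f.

a = 49/11, b = 178/33, maximum f = 361/11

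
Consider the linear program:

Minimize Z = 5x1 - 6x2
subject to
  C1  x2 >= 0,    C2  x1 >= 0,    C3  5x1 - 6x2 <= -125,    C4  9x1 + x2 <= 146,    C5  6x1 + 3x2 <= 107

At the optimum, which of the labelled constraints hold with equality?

C2 and C5

Feasible corners and Z = 5x1 - 6x2:
  (0, 125/6) → Z = -125
  (0, 107/3) → Z = -214
  (89/17, 1285/51) → Z = -125

The minimum is at (0, 107/3). Substituting into each constraint, equality holds for C2 and C5; the remaining constraints have slack.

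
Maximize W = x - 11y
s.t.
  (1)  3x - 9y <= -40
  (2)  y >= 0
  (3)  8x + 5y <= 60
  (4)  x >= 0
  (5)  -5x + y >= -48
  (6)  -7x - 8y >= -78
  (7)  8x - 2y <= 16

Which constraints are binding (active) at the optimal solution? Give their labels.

Feasible corners and W = x - 11y:
  (0, 40/9) → W = -440/9
  (112/33, 184/33) → W = -1912/33
  (90/29, 204/29) → W = -2154/29
  (25/7, 44/7) → W = -459/7
  (0, 39/4) → W = -429/4

The maximum is at (0, 40/9). Substituting into each constraint, equality holds for (1) and (4); the remaining constraints have slack.

(1) and (4)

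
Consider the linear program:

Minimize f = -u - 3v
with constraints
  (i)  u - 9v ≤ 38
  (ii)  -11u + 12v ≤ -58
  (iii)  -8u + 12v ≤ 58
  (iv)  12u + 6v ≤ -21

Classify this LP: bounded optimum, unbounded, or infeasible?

infeasible

The boundaries u - 9v = 38 and -11u + 12v = -58 meet at (22/29, -120/29), but that point violates 12u + 6v ≤ -21. Every candidate vertex is excluded by some other constraint, so the feasible region is empty.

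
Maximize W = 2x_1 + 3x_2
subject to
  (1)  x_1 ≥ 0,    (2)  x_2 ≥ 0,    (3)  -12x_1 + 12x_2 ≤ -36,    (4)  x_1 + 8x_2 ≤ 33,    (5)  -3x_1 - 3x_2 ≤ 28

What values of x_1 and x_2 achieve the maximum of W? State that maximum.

x_1 = 33, x_2 = 0, maximum W = 66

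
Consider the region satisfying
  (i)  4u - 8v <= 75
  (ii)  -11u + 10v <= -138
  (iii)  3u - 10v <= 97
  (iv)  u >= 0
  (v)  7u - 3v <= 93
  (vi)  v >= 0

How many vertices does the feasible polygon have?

Intersecting each pair of boundary lines and keeping only the points that satisfy every inequality leaves:
  (516/37, 57/37)
  (138/11, 0)
  (93/7, 0)

3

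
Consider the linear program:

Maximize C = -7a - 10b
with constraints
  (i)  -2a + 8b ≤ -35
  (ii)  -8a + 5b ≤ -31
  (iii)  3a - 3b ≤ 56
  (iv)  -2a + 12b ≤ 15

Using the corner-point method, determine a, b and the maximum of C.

a = -187/9, b = -355/9, maximum C = 4859/9

Corner points and C = -7a - 10b:
  (73/54, -109/27) → C = 1669/54
  (343/18, 7/18) → C = -2471/18
  (-187/9, -355/9) → C = 4859/9

The binding constraints are -8a + 5b = -31 and 3a - 3b = 56.
Solving simultaneously gives a = -187/9, b = -355/9.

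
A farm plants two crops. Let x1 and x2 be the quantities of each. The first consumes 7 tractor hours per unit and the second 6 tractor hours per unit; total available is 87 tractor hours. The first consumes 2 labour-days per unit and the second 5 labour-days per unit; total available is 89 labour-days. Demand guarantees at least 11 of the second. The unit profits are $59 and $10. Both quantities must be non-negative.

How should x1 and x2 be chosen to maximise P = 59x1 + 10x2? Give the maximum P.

The optimum lies where 7x1 + 6x2 = 87 and x2 = 11.
Solving simultaneously gives x1 = 3, x2 = 11.

x1 = 3, x2 = 11, maximum P = 287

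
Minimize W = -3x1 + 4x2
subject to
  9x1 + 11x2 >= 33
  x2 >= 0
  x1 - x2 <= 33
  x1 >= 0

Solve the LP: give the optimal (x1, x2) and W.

x1 = 33, x2 = 0, minimum W = -99

Extreme points and W = -3x1 + 4x2:
  (11/3, 0) → W = -11
  (0, 3) → W = 12
  (33, 0) → W = -99
The feasible region is unbounded (it extends along (0, 1), (1, 1)), but W strictly increases along every unbounded feasible direction, so there is no improving ray and the minimum is attained at a vertex.

At the optimal vertex, x2 = 0 and x1 - x2 = 33.
Solving simultaneously gives x1 = 33, x2 = 0.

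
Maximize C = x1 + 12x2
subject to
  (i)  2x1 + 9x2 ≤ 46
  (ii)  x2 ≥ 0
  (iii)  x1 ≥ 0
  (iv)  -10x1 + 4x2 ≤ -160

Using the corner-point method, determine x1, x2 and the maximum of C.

x1 = 116/7, x2 = 10/7, maximum C = 236/7

Corner points and C = x1 + 12x2:
  (23, 0) → C = 23
  (116/7, 10/7) → C = 236/7
  (16, 0) → C = 16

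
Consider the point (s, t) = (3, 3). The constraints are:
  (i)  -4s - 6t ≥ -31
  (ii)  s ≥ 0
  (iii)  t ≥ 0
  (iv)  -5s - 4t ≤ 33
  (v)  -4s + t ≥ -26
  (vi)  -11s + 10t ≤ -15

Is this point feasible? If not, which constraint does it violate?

not feasible — violates (vi)

Constraint (vi): -11s + 10t = -3, which is not ≤ -15. All other constraints are satisfied.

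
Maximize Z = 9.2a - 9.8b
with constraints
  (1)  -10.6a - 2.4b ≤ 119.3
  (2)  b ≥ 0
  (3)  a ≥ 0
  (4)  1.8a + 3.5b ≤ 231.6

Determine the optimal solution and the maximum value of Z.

a = 386/3, b = 0, maximum Z = 17756/15

Vertices and Z = 9.2a - 9.8b:
  (0, 0) → Z = 0
  (386/3, 0) → Z = 17756/15
  (0, 2316/35) → Z = -16212/25

The binding constraints are b = 0 and 1.8a + 3.5b = 231.6.
Solving simultaneously gives a = 386/3, b = 0.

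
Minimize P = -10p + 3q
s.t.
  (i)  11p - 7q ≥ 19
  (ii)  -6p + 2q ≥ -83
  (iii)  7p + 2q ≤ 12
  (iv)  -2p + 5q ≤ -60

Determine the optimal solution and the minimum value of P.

The feasible region is unbounded (it extends along (-7, -11), (-1, -3)), but P strictly increases along every unbounded feasible direction, so there is no improving ray and the minimum is attained at a vertex.

p = 95/13, q = -509/26, minimum P = -3427/26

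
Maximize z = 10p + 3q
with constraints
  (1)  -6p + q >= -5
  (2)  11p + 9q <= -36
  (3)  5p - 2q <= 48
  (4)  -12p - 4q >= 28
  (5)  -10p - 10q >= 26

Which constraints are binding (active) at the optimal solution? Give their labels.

Vertices and z = 10p + 3q:
  (-38/7, -263/7) → z = -167
  (-2/9, -19/3) → z = -191/9
  (-27/16, -31/16) → z = -363/16
  (-63/10, 37/10) → z = -519/10
The feasible region is unbounded (it extends along (-2, -5), (-1, 1)), but z strictly decreases along every unbounded feasible direction, so there is no improving ray and the maximum is attained at a vertex.

The maximum is at (-2/9, -19/3). Substituting into each constraint, equality holds for (1) and (4); the remaining constraints have slack.

(1) and (4)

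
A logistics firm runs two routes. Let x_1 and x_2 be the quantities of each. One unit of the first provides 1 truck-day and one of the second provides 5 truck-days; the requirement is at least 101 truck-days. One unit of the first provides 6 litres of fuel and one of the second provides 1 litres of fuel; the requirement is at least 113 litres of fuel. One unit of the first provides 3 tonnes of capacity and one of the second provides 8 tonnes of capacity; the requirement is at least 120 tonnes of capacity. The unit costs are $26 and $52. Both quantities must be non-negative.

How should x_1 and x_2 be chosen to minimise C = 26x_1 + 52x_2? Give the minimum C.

x_1 = 16, x_2 = 17, minimum C = 1300

Feasible corners and C = 26x_1 + 52x_2:
  (0, 113) → C = 5876
  (101, 0) → C = 2626
  (16, 17) → C = 1300
The feasible region is unbounded (it extends along (0, 1), (1, 0)), but C strictly increases along every unbounded feasible direction, so there is no improving ray and the minimum is attained at a vertex.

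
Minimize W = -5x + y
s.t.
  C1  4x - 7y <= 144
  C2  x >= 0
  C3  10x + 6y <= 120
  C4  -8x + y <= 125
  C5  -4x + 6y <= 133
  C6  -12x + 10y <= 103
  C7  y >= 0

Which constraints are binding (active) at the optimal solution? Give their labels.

Feasible corners and W = -5x + y:
  (0, 103/10) → W = 103/10
  (0, 0) → W = 0
  (291/86, 1235/86) → W = -110/43
  (12, 0) → W = -60

The minimum is at (12, 0). Substituting into each constraint, equality holds for C3 and C7; the remaining constraints have slack.

C3 and C7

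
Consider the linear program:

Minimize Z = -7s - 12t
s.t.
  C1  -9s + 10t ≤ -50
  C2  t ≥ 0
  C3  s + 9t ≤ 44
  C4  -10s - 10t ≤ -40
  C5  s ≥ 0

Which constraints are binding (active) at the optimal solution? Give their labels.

Feasible corners and Z = -7s - 12t:
  (50/9, 0) → Z = -350/9
  (890/91, 346/91) → Z = -10382/91
  (44, 0) → Z = -308

The minimum is at (44, 0). Substituting into each constraint, equality holds for C2 and C3; the remaining constraints have slack.

C2 and C3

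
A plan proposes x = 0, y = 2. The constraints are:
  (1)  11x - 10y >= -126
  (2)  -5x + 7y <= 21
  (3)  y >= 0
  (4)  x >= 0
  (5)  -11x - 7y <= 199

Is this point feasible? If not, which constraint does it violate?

feasible

(1): -20 ≥ -126 ✓
(2): 14 ≤ 21 ✓
(3): 2 ≥ 0 ✓
(4): 0 ≥ 0 ✓
(5): -14 ≤ 199 ✓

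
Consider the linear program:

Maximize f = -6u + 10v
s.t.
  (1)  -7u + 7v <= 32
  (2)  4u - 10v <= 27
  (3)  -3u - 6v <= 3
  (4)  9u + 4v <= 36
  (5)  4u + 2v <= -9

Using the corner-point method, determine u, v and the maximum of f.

u = -127/42, v = 65/42, maximum f = 706/21

Feasible corners and f = -6u + 10v:
  (-71/21, 25/21) → f = 676/21
  (-127/42, 65/42) → f = 706/21
  (-8/3, 5/6) → f = 73/3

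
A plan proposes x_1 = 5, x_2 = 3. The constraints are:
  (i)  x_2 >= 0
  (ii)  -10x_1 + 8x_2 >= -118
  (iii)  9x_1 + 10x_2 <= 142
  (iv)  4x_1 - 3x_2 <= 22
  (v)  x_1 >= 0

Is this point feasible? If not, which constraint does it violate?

feasible

(i): 3 ≥ 0 ✓
(ii): -26 ≥ -118 ✓
(iii): 75 ≤ 142 ✓
(iv): 11 ≤ 22 ✓
(v): 5 ≥ 0 ✓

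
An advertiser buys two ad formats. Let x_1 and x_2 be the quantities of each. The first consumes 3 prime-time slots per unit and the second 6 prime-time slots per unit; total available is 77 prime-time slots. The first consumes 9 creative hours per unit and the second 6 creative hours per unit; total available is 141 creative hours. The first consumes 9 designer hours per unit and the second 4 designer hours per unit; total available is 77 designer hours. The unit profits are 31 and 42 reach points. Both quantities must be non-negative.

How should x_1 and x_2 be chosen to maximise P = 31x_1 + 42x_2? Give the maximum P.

Extreme points and P = 31x_1 + 42x_2:
  (0, 0) → P = 0
  (0, 77/6) → P = 539
  (77/9, 0) → P = 2387/9
  (11/3, 11) → P = 1727/3

The optimum lies where 3x_1 + 6x_2 = 77 and 9x_1 + 4x_2 = 77.
Solving simultaneously gives x_1 = 11/3, x_2 = 11.

x_1 = 11/3, x_2 = 11, maximum P = 1727/3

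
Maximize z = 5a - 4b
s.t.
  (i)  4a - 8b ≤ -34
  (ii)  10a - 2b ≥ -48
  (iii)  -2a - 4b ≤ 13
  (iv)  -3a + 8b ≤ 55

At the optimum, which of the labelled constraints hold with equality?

Corner points and z = 5a - 4b:
  (-79/18, 37/18) → z = -181/6
  (21, 59/4) → z = 46
  (-137/37, 203/37) → z = -1497/37

The maximum is at (21, 59/4). Substituting into each constraint, equality holds for (i) and (iv); the remaining constraints have slack.

(i) and (iv)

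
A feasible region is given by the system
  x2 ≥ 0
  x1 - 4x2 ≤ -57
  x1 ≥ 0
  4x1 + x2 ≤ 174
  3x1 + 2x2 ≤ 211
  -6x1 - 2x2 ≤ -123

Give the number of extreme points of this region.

5

The feasible vertices (each the meet of two boundaries and inside every other half-plane) are:
  (639/17, 402/17)
  (189/13, 465/26)
  (0, 211/2)
  (0, 123/2)
  (137/5, 322/5)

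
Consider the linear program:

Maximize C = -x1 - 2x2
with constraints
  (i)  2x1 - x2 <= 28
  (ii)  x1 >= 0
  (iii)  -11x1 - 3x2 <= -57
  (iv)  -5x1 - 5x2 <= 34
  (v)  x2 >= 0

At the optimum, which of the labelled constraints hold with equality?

Corner points and C = -x1 - 2x2:
  (14, 0) → C = -14
  (0, 19) → C = -38
  (57/11, 0) → C = -57/11
The feasible region is unbounded (it extends along (0, 1), (1, 2)), but C strictly decreases along every unbounded feasible direction, so there is no improving ray and the maximum is attained at a vertex.

The maximum is at (57/11, 0). Substituting into each constraint, equality holds for (iii) and (v); the remaining constraints have slack.

(iii) and (v)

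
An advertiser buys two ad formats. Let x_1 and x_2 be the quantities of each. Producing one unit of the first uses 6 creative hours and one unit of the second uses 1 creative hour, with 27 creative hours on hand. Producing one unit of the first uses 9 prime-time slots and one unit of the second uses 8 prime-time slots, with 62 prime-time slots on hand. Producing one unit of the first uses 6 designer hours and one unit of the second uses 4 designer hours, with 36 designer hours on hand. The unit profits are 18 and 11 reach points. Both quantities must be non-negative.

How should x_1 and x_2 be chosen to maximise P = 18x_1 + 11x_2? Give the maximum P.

x_1 = 4, x_2 = 3, maximum P = 105

Feasible corners and P = 18x_1 + 11x_2:
  (0, 0) → P = 0
  (0, 31/4) → P = 341/4
  (9/2, 0) → P = 81
  (4, 3) → P = 105
  (10/3, 4) → P = 104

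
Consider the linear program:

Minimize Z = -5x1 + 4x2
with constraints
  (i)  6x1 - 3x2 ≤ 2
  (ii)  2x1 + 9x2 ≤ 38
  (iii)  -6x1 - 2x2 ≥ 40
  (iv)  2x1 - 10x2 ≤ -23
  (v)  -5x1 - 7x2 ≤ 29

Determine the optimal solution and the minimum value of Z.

Feasible corners and Z = -5x1 + 4x2:
  (-218/25, 154/25) → Z = 1706/25
  (-17, 8) → Z = 117
  (-223/32, 29/32) → Z = 1231/32
  (-451/64, 57/64) → Z = 2483/64

x1 = -223/32, x2 = 29/32, minimum Z = 1231/32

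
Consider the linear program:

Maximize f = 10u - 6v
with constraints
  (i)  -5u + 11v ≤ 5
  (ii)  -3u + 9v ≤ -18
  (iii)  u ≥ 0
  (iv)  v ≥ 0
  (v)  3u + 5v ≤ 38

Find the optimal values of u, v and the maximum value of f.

Feasible corners and f = 10u - 6v:
  (6, 0) → f = 60
  (72/7, 10/7) → f = 660/7
  (38/3, 0) → f = 380/3

u = 38/3, v = 0, maximum f = 380/3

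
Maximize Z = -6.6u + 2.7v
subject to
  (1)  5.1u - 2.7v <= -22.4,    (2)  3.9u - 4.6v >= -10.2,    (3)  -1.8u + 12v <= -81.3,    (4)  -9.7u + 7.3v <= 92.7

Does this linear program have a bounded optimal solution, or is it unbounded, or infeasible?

From the feasible point (-16277/1878, -5055/626), moving in the direction (-2.7, -5.1) keeps every constraint satisfied while Z increases without bound.

unbounded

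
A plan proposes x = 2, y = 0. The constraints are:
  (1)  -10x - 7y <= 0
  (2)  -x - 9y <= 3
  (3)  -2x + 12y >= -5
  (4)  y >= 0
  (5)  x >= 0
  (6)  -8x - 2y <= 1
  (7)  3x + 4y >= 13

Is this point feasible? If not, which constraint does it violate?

Constraint (7): 3x + 4y = 6, which is not ≥ 13. All other constraints are satisfied.

not feasible — violates (7)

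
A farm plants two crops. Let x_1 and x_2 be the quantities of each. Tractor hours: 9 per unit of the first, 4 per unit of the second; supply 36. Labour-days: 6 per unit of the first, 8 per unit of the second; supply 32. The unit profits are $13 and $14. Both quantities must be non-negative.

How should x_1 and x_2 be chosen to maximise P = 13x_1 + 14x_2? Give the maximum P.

x_1 = 10/3, x_2 = 3/2, maximum P = 193/3

Extreme points and P = 13x_1 + 14x_2:
  (0, 0) → P = 0
  (0, 4) → P = 56
  (4, 0) → P = 52
  (10/3, 3/2) → P = 193/3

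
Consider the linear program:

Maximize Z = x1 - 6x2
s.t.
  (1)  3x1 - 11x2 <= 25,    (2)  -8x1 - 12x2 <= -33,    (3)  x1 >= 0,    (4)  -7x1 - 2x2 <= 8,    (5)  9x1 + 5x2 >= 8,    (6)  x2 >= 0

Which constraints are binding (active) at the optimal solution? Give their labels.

Feasible corners and Z = x1 - 6x2:
  (25/3, 0) → Z = 25/3
  (0, 11/4) → Z = -33/2
  (33/8, 0) → Z = 33/8
The feasible region is unbounded (it extends along (0, 1), (11, 3)), but Z strictly decreases along every unbounded feasible direction, so there is no improving ray and the maximum is attained at a vertex.

The maximum is at (25/3, 0). Substituting into each constraint, equality holds for (1) and (6); the remaining constraints have slack.

(1) and (6)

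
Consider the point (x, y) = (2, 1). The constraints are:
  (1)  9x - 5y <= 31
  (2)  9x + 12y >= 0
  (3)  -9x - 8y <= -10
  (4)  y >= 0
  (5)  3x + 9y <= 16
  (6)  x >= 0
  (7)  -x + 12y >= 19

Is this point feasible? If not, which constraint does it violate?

Constraint (7): -x + 12y = 10, which is not ≥ 19. All other constraints are satisfied.

not feasible — violates (7)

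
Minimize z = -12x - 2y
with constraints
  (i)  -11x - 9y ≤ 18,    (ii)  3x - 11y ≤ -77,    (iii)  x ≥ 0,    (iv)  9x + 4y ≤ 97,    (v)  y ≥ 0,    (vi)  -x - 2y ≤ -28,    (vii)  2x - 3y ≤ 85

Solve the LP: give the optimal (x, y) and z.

Corner points and z = -12x - 2y:
  (0, 97/4) → z = -97/2
  (0, 14) → z = -28
  (41/7, 155/14) → z = -647/7

The optimum lies where 9x + 4y = 97 and -x - 2y = -28.
Solving simultaneously gives x = 41/7, y = 155/14.

x = 41/7, y = 155/14, minimum z = -647/7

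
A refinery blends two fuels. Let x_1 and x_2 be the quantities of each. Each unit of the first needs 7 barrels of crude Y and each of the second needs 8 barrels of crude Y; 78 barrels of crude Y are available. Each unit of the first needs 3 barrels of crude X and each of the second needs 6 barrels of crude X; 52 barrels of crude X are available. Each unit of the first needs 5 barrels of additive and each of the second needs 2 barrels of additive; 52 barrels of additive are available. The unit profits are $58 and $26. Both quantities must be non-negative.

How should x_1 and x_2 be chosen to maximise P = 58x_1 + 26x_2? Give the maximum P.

Extreme points and P = 58x_1 + 26x_2:
  (0, 0) → P = 0
  (0, 26/3) → P = 676/3
  (52/5, 0) → P = 3016/5
  (26/9, 65/9) → P = 1066/3
  (10, 1) → P = 606

At the optimal vertex, 7x_1 + 8x_2 = 78 and 5x_1 + 2x_2 = 52.
Solving simultaneously gives x_1 = 10, x_2 = 1.

x_1 = 10, x_2 = 1, maximum P = 606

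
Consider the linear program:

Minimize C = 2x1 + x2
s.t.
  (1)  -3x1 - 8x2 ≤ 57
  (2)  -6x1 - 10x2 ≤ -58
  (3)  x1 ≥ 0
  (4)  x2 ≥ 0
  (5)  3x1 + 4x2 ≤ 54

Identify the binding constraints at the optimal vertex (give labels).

(2) and (3)

Extreme points and C = 2x1 + x2:
  (0, 29/5) → C = 29/5
  (29/3, 0) → C = 58/3
  (0, 27/2) → C = 27/2
  (18, 0) → C = 36

The minimum is at (0, 29/5). Substituting into each constraint, equality holds for (2) and (3); the remaining constraints have slack.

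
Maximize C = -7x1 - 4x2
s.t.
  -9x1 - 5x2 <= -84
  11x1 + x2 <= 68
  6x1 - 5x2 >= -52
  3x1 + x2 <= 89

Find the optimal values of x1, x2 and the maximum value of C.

x1 = 128/23, x2 = 156/23, maximum C = -1520/23

Feasible corners and C = -7x1 - 4x2:
  (128/23, 156/23) → C = -1520/23
  (32/15, 324/25) → C = -5008/75
  (288/61, 980/61) → C = -5936/61

At the optimal vertex, -9x1 - 5x2 = -84 and 11x1 + x2 = 68.
Solving simultaneously gives x1 = 128/23, x2 = 156/23.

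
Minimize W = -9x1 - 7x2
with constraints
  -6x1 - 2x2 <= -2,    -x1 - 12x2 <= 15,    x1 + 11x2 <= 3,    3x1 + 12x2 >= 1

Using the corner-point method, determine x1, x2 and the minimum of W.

x1 = 201, x2 = -18, minimum W = -1683

Extreme points and W = -9x1 - 7x2:
  (1/4, 1/4) → W = -4
  (1/3, 0) → W = -3
  (201, -18) → W = -1683
  (8, -23/12) → W = -703/12

At the optimal vertex, -x1 - 12x2 = 15 and x1 + 11x2 = 3.
Solving simultaneously gives x1 = 201, x2 = -18.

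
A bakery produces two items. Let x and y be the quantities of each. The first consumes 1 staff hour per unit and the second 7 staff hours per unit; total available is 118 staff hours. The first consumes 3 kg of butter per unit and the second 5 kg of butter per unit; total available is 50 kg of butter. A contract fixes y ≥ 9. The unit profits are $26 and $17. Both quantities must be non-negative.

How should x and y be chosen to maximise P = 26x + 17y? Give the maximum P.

Feasible corners and P = 26x + 17y:
  (0, 10) → P = 170
  (0, 9) → P = 153
  (5/3, 9) → P = 589/3

At the optimal vertex, 3x + 5y = 50 and y = 9.
Solving simultaneously gives x = 5/3, y = 9.

x = 5/3, y = 9, maximum P = 589/3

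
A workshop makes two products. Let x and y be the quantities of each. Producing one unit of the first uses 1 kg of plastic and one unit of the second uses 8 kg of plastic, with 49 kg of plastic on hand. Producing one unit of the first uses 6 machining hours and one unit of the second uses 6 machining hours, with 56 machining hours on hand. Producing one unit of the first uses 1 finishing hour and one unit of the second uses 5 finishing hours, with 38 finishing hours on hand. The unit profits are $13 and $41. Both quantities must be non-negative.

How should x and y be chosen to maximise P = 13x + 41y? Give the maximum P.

x = 11/3, y = 17/3, maximum P = 280

Vertices and P = 13x + 41y:
  (0, 0) → P = 0
  (0, 49/8) → P = 2009/8
  (28/3, 0) → P = 364/3
  (11/3, 17/3) → P = 280

The binding constraints are x + 8y = 49 and 6x + 6y = 56.
Solving simultaneously gives x = 11/3, y = 17/3.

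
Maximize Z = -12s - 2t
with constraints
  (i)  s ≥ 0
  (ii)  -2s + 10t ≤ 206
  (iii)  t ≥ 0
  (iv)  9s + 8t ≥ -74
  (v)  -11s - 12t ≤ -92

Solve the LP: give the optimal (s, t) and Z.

s = 0, t = 23/3, maximum Z = -46/3

The feasible region is unbounded (it extends along (5, 1), (1, 0)), but Z strictly decreases along every unbounded feasible direction, so there is no improving ray and the maximum is attained at a vertex.

The optimum lies where s = 0 and -11s - 12t = -92.
Solving simultaneously gives s = 0, t = 23/3.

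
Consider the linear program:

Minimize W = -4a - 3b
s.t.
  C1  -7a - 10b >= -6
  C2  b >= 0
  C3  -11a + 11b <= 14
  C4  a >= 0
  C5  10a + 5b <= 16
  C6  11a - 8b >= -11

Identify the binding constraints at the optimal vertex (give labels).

C1 and C2

Feasible corners and W = -4a - 3b:
  (6/7, 0) → W = -24/7
  (0, 3/5) → W = -9/5
  (0, 0) → W = 0

The minimum is at (6/7, 0). Substituting into each constraint, equality holds for C1 and C2; the remaining constraints have slack.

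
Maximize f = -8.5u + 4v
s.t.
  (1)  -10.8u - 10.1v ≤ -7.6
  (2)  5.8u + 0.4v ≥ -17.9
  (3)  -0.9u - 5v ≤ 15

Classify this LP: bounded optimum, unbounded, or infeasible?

From the feasible point (-18383/5426, 11870/2713), moving in the direction (-0.4, 5.8) keeps every constraint satisfied while f increases without bound.

unbounded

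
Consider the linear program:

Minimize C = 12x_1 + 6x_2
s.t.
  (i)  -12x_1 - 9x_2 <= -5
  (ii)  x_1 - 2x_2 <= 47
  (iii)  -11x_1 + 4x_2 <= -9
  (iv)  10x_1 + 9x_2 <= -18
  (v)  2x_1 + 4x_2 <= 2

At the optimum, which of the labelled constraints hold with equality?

(i) and (iv)

Feasible corners and C = 12x_1 + 6x_2:
  (433/33, -559/33) → C = 614/11
  (23/2, -133/9) → C = 148/3
  (387/29, -488/29) → C = 1716/29

The minimum is at (23/2, -133/9). Substituting into each constraint, equality holds for (i) and (iv); the remaining constraints have slack.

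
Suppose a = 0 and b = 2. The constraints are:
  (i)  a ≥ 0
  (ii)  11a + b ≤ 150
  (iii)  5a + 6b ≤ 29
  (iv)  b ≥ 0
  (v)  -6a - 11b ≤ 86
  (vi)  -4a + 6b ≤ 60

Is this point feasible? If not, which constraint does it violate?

feasible

(i): 0 ≥ 0 ✓
(ii): 2 ≤ 150 ✓
(iii): 12 ≤ 29 ✓
(iv): 2 ≥ 0 ✓
(v): -22 ≤ 86 ✓
(vi): 12 ≤ 60 ✓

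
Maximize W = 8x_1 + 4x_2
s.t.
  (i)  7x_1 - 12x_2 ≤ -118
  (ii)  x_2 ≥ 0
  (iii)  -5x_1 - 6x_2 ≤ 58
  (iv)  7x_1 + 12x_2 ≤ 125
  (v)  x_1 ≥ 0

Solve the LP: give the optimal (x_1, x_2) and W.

x_1 = 1/2, x_2 = 81/8, maximum W = 89/2

Feasible corners and W = 8x_1 + 4x_2:
  (1/2, 81/8) → W = 89/2
  (0, 59/6) → W = 118/3
  (0, 125/12) → W = 125/3

The binding constraints are 7x_1 - 12x_2 = -118 and 7x_1 + 12x_2 = 125.
Solving simultaneously gives x_1 = 1/2, x_2 = 81/8.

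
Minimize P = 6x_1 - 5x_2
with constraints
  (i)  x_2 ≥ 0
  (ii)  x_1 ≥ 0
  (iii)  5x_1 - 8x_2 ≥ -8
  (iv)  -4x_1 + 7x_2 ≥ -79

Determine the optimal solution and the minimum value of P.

x_1 = 0, x_2 = 1, minimum P = -5

Extreme points and P = 6x_1 - 5x_2:
  (0, 0) → P = 0
  (79/4, 0) → P = 237/2
  (0, 1) → P = -5
The feasible region is unbounded (it extends along (7, 4), (8, 5)), but P strictly increases along every unbounded feasible direction, so there is no improving ray and the minimum is attained at a vertex.

At the optimal vertex, x_1 = 0 and 5x_1 - 8x_2 = -8.
Solving simultaneously gives x_1 = 0, x_2 = 1.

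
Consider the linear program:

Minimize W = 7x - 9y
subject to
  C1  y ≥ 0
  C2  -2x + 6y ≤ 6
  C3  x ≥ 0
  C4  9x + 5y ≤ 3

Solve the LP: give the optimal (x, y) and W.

x = 0, y = 3/5, minimum W = -27/5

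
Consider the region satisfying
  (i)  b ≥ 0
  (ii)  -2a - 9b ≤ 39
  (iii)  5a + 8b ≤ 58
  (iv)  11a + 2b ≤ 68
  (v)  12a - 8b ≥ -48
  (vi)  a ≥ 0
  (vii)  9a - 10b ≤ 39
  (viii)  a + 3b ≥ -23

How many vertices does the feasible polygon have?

Intersecting each pair of boundary lines and keeping only the points that satisfy every inequality leaves:
  (0, 0)
  (13/3, 0)
  (214/39, 149/39)
  (10/17, 117/17)
  (379/64, 183/128)
  (0, 6)

6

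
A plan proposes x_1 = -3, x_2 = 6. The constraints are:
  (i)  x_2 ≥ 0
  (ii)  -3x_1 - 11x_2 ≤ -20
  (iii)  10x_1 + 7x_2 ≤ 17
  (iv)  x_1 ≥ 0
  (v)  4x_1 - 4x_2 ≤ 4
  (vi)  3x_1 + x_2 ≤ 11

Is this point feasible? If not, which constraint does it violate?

Constraint (iv): x_1 = -3, which is not ≥ 0. All other constraints are satisfied.

not feasible — violates (iv)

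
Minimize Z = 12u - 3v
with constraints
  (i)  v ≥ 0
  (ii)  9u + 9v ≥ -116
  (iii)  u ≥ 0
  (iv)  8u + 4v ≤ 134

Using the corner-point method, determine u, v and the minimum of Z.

The binding constraints are u = 0 and 8u + 4v = 134.
Solving simultaneously gives u = 0, v = 67/2.

u = 0, v = 67/2, minimum Z = -201/2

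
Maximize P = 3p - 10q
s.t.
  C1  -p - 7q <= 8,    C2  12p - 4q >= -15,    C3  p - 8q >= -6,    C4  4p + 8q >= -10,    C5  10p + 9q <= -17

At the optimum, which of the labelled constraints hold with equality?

C4 and C5

Extreme points and P = 3p - 10q:
  (-10/7, -15/28) → P = 15/14
  (-203/148, -27/74) → P = -69/148
  (-23/22, -8/11) → P = 91/22

The maximum is at (-23/22, -8/11). Substituting into each constraint, equality holds for C4 and C5; the remaining constraints have slack.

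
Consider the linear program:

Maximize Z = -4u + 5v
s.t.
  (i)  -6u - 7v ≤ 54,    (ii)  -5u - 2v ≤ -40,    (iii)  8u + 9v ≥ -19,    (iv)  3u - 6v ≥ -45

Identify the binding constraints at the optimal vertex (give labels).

Vertices and Z = -4u + 5v:
  (353/2, -159) → Z = -1501
  (398/29, -415/29) → Z = -3667/29
  (25/6, 115/12) → Z = 125/4
The feasible region is unbounded (it extends along (7, -6), (2, 1)), but Z strictly decreases along every unbounded feasible direction, so there is no improving ray and the maximum is attained at a vertex.

The maximum is at (25/6, 115/12). Substituting into each constraint, equality holds for (ii) and (iv); the remaining constraints have slack.

(ii) and (iv)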